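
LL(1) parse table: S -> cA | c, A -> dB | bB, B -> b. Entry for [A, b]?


For [A, b]: 'b' ∈ FIRST(bB)
Entry: A -> bB


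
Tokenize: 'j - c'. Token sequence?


Scan left to right, longest-match per lexeme
Tokens: ID(j), OP(-), ID(c)


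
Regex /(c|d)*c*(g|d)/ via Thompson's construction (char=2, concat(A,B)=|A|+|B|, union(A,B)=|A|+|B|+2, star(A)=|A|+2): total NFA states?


Syntax tree has 5 char leaf(s), 2 union(s), 2 star(s)
chars contribute 5×2 = 10; each union adds +2; each star adds +2
Total: 10 + 4 + 4 = 18 states


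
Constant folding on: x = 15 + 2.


15 + 2 = 17 at compile time
Optimized: x = 17


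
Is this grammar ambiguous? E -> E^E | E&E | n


'n^n&n' has two parse trees (no precedence encoded between ^ and &)
Ambiguous


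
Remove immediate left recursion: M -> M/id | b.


Left-recursive alternatives: M/id; non-recursive: b
Introduce M': M -> bM', M' -> /idM' | ε


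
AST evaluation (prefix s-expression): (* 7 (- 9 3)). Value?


Evaluate inner: (- 9 3) = 6
Evaluate root: (* 7 6) = 42
Result: 42


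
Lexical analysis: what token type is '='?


Pattern: operator symbol
Type: OPERATOR


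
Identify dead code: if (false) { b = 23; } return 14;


condition is constant false, so the whole block is unreachable
Dead: 'if (false) { b = 23; }'


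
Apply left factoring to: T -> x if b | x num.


Common prefix: 'x'
Factored: T -> x T', T' -> if b | num


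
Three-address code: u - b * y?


Break into single-operator statements:
t1 = b * y
t2 = u - t1


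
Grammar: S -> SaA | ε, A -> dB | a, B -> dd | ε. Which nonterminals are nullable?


A nonterminal is nullable iff some alternative derives ε (directly, or every symbol in it is nullable)
Nullable: {B, S}


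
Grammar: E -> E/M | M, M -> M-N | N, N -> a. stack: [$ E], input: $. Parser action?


start symbol E on stack, input exhausted
Action: accept


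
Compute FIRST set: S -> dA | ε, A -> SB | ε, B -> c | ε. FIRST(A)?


Per alternative of A: FIRST(SB) = {c, d, ε}; FIRST(ε) = {ε}
FIRST(A) = {c, d, ε}


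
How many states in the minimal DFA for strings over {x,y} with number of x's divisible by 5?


Track (count of x) mod 5: states 0..4, accept at 0
Minimal DFA: 5 states


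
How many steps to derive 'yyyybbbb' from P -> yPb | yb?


Derivation: P => yPb => yyPbb => yyyPbbb => yyyybbbb
Steps: 4


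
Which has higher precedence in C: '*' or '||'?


'*' is multiplicative (level 10); '||' is logical OR (level 1)
Higher level binds tighter
'*' has higher precedence than '||'


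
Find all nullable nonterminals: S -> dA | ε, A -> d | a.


A nonterminal is nullable iff some alternative derives ε (directly, or every symbol in it is nullable)
Nullable: {S}


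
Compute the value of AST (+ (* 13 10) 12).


Evaluate inner: (* 13 10) = 130
Evaluate root: (+ 130 12) = 142
Result: 142


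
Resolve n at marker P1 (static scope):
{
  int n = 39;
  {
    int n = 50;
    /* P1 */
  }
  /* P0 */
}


n declared in the same block as P1
n = 50


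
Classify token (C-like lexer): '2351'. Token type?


Pattern: digits only
Type: INTEGER_LITERAL


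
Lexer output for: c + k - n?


Scan left to right, longest-match per lexeme
Tokens: ID(c), OP(+), ID(k), OP(-), ID(n)


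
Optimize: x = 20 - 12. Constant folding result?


20 - 12 = 8 at compile time
Optimized: x = 8


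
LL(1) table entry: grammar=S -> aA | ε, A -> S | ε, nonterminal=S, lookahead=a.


For [S, a]: 'a' ∈ FIRST(aA)
Entry: S -> aA


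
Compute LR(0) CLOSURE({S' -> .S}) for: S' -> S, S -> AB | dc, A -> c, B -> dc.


Start: S' -> .S
For each item with dot before a nonterminal B, add B -> .γ for every B-production
Closure: [S' -> .S, S -> .AB, S -> .dc, A -> .c]


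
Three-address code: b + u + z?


Break into single-operator statements:
t1 = b + u
t2 = t1 + z


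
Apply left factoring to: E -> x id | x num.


Common prefix: 'x'
Factored: E -> x E', E' -> id | num


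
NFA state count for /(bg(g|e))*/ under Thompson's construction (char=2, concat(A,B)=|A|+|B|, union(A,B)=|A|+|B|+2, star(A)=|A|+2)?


Syntax tree has 4 char leaf(s), 1 union(s), 1 star(s)
chars contribute 4×2 = 8; each union adds +2; each star adds +2
Total: 8 + 2 + 2 = 12 states


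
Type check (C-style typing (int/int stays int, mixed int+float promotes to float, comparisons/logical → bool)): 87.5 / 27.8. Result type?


Operand types: float / float
Rule: mixed int/float promotes to float; int/int stays int
Result type: float


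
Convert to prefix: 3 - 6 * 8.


'*' binds tighter: tree is (- 3 (* 6 8))
Prefix: - 3 * 6 8


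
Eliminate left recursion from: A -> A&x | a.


Left-recursive alternatives: A&x; non-recursive: a
Introduce A': A -> aA', A' -> &xA' | ε


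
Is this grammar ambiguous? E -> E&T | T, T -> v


precedence layered via separate nonterminal T: deterministic
Unambiguous


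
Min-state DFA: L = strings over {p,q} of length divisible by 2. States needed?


Track length mod 2: states 0..1, accept at 0
Minimal DFA: 2 states


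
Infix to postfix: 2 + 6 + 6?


Left to right (same or higher precedence on left)
Postfix: 2 6 + 6 +


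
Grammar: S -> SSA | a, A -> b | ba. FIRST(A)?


Per alternative of A: FIRST(b) = {b}; FIRST(ba) = {b}
FIRST(A) = {b}


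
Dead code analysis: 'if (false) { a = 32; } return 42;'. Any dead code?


condition is constant false, so the whole block is unreachable
Dead: 'if (false) { a = 32; }'


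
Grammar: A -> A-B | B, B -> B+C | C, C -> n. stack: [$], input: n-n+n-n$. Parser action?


no handle on stack; shift 'n'
Action: shift


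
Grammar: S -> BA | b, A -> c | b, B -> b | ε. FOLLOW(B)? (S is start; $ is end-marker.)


$ ∈ FOLLOW(S). For each A -> αBβ: add FIRST(β)\{ε} to FOLLOW(B); if β nullable, add FOLLOW(A).
FOLLOW(B) = {b, c}


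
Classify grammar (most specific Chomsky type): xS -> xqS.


LHS has context (more than one symbol) and |LHS| ≤ |RHS|
Classification: Type 1 (Context-Sensitive)


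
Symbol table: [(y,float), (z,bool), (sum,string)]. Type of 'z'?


Lookup 'z' → type bool


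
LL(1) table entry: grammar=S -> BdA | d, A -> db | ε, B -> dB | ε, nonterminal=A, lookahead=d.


For [A, d]: 'd' ∈ FIRST(db)
Entry: A -> db


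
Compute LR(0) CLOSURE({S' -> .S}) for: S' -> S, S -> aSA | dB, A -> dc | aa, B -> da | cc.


Start: S' -> .S
For each item with dot before a nonterminal B, add B -> .γ for every B-production
Closure: [S' -> .S, S -> .aSA, S -> .dB]


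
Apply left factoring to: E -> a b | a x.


Common prefix: 'a'
Factored: E -> a E', E' -> b | x


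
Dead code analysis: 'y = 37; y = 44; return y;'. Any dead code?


first assignment to y is overwritten before any read
Dead: 'y = 37'


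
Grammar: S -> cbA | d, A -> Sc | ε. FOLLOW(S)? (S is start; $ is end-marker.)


$ ∈ FOLLOW(S). For each A -> αBβ: add FIRST(β)\{ε} to FOLLOW(B); if β nullable, add FOLLOW(A).
FOLLOW(S) = {$, c}


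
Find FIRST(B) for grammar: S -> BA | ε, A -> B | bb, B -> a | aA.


Per alternative of B: FIRST(a) = {a}; FIRST(aA) = {a}
FIRST(B) = {a}


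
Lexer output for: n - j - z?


Scan left to right, longest-match per lexeme
Tokens: ID(n), OP(-), ID(j), OP(-), ID(z)


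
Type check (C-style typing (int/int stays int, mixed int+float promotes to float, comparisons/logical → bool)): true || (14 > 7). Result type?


Operand types: bool || bool
Rule: logical operators take bool operands and yield bool
Result type: bool


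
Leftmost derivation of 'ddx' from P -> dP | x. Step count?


Derivation: P => dP => ddP => ddx
Steps: 3


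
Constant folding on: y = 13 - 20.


13 - 20 = -7 at compile time
Optimized: y = -7


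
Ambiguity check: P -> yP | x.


right-linear, alternatives start with distinct terminals 'y' vs 'x': unique leftmost derivation
Unambiguous


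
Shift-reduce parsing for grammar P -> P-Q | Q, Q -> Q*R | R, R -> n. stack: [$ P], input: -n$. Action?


shift '-' to continue P -> P-Q
Action: shift


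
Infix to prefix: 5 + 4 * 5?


'*' binds tighter: tree is (+ 5 (* 4 5))
Prefix: + 5 * 4 5


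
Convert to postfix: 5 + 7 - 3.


Left to right (same or higher precedence on left)
Postfix: 5 7 + 3 -


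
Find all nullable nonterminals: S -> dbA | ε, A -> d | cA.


A nonterminal is nullable iff some alternative derives ε (directly, or every symbol in it is nullable)
Nullable: {S}


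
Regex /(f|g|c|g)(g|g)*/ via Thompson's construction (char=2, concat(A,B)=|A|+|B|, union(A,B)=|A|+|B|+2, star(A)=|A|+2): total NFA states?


Syntax tree has 6 char leaf(s), 4 union(s), 1 star(s)
chars contribute 6×2 = 12; each union adds +2; each star adds +2
Total: 12 + 8 + 2 = 22 states


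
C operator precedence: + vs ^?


'+' is additive (level 9); '^' is bitwise XOR (level 4)
Higher level binds tighter
'+' has higher precedence than '^'


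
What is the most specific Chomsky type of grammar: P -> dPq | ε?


Single nonterminal LHS, but d^n q^n is not regular
Classification: Type 2 (Context-Free)


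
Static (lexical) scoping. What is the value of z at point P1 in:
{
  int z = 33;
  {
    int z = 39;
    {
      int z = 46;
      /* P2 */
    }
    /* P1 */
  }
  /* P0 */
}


z declared in the same block as P1
z = 39


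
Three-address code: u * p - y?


Break into single-operator statements:
t1 = u * p
t2 = t1 - y


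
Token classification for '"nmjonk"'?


Pattern: double-quoted sequence
Type: STRING_LITERAL


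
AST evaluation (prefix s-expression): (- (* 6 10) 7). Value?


Evaluate inner: (* 6 10) = 60
Evaluate root: (- 60 7) = 53
Result: 53


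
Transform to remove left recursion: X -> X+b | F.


Left-recursive alternatives: X+b; non-recursive: F
Introduce X': X -> FX', X' -> +bX' | ε


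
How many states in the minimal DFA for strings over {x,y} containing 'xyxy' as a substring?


KMP-style automaton: 4 progress states + 1 absorbing accept = 5
Minimal DFA: 5 states


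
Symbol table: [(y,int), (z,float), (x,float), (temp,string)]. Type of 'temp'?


Lookup 'temp' → type string


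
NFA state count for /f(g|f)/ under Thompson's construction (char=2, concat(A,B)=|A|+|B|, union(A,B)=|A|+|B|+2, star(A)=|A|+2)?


Syntax tree has 3 char leaf(s), 1 union(s), 0 star(s)
chars contribute 3×2 = 6; each union adds +2; each star adds +2
Total: 6 + 2 + 0 = 8 states


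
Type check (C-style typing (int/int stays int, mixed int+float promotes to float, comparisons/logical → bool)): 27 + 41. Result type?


Operand types: int + int
Rule: mixed int/float promotes to float; int/int stays int
Result type: int


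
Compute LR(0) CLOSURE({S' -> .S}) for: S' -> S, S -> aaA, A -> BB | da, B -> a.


Start: S' -> .S
For each item with dot before a nonterminal B, add B -> .γ for every B-production
Closure: [S' -> .S, S -> .aaA]


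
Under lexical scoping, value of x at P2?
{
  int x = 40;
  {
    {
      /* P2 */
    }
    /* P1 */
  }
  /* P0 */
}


P2's block does not declare x; resolves to the enclosing declaration at depth 0
x = 40


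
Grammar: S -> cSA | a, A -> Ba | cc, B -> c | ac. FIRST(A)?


Per alternative of A: FIRST(Ba) = {a, c}; FIRST(cc) = {c}
FIRST(A) = {a, c}


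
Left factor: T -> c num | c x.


Common prefix: 'c'
Factored: T -> c T', T' -> num | x


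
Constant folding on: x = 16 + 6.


16 + 6 = 22 at compile time
Optimized: x = 22


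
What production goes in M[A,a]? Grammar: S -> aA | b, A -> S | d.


For [A, a]: 'a' ∈ FIRST(S)
Entry: A -> S


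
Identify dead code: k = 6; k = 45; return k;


first assignment to k is overwritten before any read
Dead: 'k = 6'


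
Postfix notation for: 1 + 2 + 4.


Left to right (same or higher precedence on left)
Postfix: 1 2 + 4 +


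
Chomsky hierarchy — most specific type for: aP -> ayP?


LHS has context (more than one symbol) and |LHS| ≤ |RHS|
Classification: Type 1 (Context-Sensitive)


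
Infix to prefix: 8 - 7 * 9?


'*' binds tighter: tree is (- 8 (* 7 9))
Prefix: - 8 * 7 9


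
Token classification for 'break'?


Pattern: reserved word
Type: KEYWORD


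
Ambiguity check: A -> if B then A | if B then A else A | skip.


dangling else: 'if B then if B then skip else skip' parses two ways
Ambiguous


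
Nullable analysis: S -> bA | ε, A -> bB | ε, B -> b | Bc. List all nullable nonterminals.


A nonterminal is nullable iff some alternative derives ε (directly, or every symbol in it is nullable)
Nullable: {A, S}


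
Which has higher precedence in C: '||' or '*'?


'*' is multiplicative (level 10); '||' is logical OR (level 1)
Higher level binds tighter
'*' has higher precedence than '||'


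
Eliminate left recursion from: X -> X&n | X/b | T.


Left-recursive alternatives: X&n, X/b; non-recursive: T
Introduce X': X -> TX', X' -> &nX' | /bX' | ε


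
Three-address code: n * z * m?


Break into single-operator statements:
t1 = n * z
t2 = t1 * m


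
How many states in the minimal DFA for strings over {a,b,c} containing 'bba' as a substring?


KMP-style automaton: 3 progress states + 1 absorbing accept = 4
Minimal DFA: 4 states


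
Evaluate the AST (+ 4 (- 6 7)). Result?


Evaluate inner: (- 6 7) = -1
Evaluate root: (+ 4 -1) = 3
Result: 3


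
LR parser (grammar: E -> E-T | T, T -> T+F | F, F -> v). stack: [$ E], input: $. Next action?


start symbol E on stack, input exhausted
Action: accept


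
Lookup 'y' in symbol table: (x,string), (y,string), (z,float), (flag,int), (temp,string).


Lookup 'y' → type string


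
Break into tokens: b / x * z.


Scan left to right, longest-match per lexeme
Tokens: ID(b), OP(/), ID(x), OP(*), ID(z)


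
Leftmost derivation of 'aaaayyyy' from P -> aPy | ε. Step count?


Derivation: P => aPy => aaPyy => aaaPyyy => aaaaPyyyy => aaaayyyy
Steps: 5


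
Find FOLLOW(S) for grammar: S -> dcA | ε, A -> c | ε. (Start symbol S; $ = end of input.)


$ ∈ FOLLOW(S). For each A -> αBβ: add FIRST(β)\{ε} to FOLLOW(B); if β nullable, add FOLLOW(A).
FOLLOW(S) = {$}


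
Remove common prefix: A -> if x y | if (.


Common prefix: 'if'
Factored: A -> if A', A' -> x y | (


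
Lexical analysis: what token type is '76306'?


Pattern: digits only
Type: INTEGER_LITERAL


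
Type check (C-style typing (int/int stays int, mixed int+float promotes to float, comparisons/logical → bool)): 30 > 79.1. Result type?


Operand types: int > float
Rule: comparison yields bool
Result type: bool


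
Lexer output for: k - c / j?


Scan left to right, longest-match per lexeme
Tokens: ID(k), OP(-), ID(c), OP(/), ID(j)


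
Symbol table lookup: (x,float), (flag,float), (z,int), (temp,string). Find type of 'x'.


Lookup 'x' → type float


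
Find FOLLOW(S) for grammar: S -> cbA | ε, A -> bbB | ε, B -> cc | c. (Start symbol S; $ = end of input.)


$ ∈ FOLLOW(S). For each A -> αBβ: add FIRST(β)\{ε} to FOLLOW(B); if β nullable, add FOLLOW(A).
FOLLOW(S) = {$}


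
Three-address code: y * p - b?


Break into single-operator statements:
t1 = y * p
t2 = t1 - b


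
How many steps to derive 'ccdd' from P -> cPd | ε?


Derivation: P => cPd => ccPdd => ccdd
Steps: 3


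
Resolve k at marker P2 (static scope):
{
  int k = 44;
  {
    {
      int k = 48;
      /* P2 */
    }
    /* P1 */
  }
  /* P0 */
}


k declared in the same block as P2
k = 48


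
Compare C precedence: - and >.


'-' is additive (level 9); '>' is relational (level 7)
Higher level binds tighter
'-' has higher precedence than '>'


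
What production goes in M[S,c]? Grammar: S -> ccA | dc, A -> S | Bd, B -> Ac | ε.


For [S, c]: 'c' ∈ FIRST(ccA)
Entry: S -> ccA


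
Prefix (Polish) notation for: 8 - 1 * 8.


'*' binds tighter: tree is (- 8 (* 1 8))
Prefix: - 8 * 1 8


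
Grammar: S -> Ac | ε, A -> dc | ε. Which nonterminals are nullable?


A nonterminal is nullable iff some alternative derives ε (directly, or every symbol in it is nullable)
Nullable: {A, S}


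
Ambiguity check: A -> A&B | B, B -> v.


precedence layered via separate nonterminal B: deterministic
Unambiguous


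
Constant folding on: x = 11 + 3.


11 + 3 = 14 at compile time
Optimized: x = 14


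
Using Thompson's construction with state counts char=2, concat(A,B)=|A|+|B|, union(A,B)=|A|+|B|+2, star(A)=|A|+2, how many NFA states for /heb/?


Syntax tree has 3 char leaf(s), 0 union(s), 0 star(s)
chars contribute 3×2 = 6; each union adds +2; each star adds +2
Total: 6 + 0 + 0 = 6 states


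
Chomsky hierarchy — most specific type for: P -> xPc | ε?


Single nonterminal LHS, but x^n c^n is not regular
Classification: Type 2 (Context-Free)


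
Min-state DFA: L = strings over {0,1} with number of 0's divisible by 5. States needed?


Track (count of 0) mod 5: states 0..4, accept at 0
Minimal DFA: 5 states


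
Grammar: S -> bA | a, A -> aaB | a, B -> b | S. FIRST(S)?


Per alternative of S: FIRST(bA) = {b}; FIRST(a) = {a}
FIRST(S) = {a, b}


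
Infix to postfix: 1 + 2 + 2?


Left to right (same or higher precedence on left)
Postfix: 1 2 + 2 +


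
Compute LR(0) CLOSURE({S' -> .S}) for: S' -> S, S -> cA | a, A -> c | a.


Start: S' -> .S
For each item with dot before a nonterminal B, add B -> .γ for every B-production
Closure: [S' -> .S, S -> .cA, S -> .a]


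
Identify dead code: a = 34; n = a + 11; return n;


a is read by n's definition; n is returned
No dead code


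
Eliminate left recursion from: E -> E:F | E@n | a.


Left-recursive alternatives: E:F, E@n; non-recursive: a
Introduce E': E -> aE', E' -> :FE' | @nE' | ε


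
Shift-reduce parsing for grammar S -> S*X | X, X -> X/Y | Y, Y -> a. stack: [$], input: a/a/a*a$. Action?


no handle on stack; shift 'a'
Action: shift


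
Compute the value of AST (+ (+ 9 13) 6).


Evaluate inner: (+ 9 13) = 22
Evaluate root: (+ 22 6) = 28
Result: 28


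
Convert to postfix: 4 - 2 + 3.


Left to right (same or higher precedence on left)
Postfix: 4 2 - 3 +


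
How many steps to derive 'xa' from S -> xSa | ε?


Derivation: S => xSa => xa
Steps: 2


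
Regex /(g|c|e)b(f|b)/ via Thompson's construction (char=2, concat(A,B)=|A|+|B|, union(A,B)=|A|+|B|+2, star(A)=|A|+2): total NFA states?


Syntax tree has 6 char leaf(s), 3 union(s), 0 star(s)
chars contribute 6×2 = 12; each union adds +2; each star adds +2
Total: 12 + 6 + 0 = 18 states


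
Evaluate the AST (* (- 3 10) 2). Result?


Evaluate inner: (- 3 10) = -7
Evaluate root: (* -7 2) = -14
Result: -14


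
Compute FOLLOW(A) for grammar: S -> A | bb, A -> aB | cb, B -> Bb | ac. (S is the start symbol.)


$ ∈ FOLLOW(S). For each A -> αBβ: add FIRST(β)\{ε} to FOLLOW(B); if β nullable, add FOLLOW(A).
FOLLOW(A) = {$}


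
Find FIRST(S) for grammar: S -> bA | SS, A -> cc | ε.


Per alternative of S: FIRST(bA) = {b}; FIRST(SS) = {b}
FIRST(S) = {b}


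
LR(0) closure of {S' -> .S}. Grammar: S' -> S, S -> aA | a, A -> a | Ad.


Start: S' -> .S
For each item with dot before a nonterminal B, add B -> .γ for every B-production
Closure: [S' -> .S, S -> .aA, S -> .a]


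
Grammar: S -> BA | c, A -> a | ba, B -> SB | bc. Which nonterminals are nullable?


A nonterminal is nullable iff some alternative derives ε (directly, or every symbol in it is nullable)
Nullable: {}


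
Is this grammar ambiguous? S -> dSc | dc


balanced d^n…c^n: each string has a unique parse
Unambiguous


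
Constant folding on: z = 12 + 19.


12 + 19 = 31 at compile time
Optimized: z = 31


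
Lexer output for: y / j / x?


Scan left to right, longest-match per lexeme
Tokens: ID(y), OP(/), ID(j), OP(/), ID(x)


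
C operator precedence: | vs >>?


'>>' is shift (level 8); '|' is bitwise OR (level 3)
Higher level binds tighter
'>>' has higher precedence than '|'


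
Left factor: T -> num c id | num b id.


Common prefix: 'num'
Factored: T -> num T', T' -> c id | b id


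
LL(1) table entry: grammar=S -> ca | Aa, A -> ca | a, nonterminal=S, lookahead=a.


For [S, a]: 'a' ∈ FIRST(Aa)
Entry: S -> Aa


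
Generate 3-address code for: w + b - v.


Break into single-operator statements:
t1 = w + b
t2 = t1 - v


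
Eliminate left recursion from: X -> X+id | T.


Left-recursive alternatives: X+id; non-recursive: T
Introduce X': X -> TX', X' -> +idX' | ε


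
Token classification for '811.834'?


Pattern: digits with a decimal point
Type: FLOAT_LITERAL


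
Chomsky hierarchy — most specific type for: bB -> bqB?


LHS has context (more than one symbol) and |LHS| ≤ |RHS|
Classification: Type 1 (Context-Sensitive)


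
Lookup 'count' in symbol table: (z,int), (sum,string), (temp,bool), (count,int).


Lookup 'count' → type int


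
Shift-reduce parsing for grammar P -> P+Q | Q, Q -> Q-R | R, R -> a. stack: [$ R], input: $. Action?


'R' (not preceded by Q-) is the handle for Q -> R
Action: reduce (Q -> R)


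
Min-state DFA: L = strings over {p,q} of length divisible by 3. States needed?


Track length mod 3: states 0..2, accept at 0
Minimal DFA: 3 states


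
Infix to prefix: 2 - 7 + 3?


left-to-right (same/higher precedence on left): tree is (+ (- 2 7) 3)
Prefix: + - 2 7 3


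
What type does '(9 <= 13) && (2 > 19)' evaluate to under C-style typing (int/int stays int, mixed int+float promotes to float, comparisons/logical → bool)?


Operand types: bool && bool
Rule: logical operators take bool operands and yield bool
Result type: bool


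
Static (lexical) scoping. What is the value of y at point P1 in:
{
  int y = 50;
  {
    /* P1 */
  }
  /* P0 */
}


P1's block does not declare y; resolves to the enclosing declaration at depth 0
y = 50


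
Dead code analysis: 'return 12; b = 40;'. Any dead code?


statement follows a return and is unreachable
Dead: 'b = 40'


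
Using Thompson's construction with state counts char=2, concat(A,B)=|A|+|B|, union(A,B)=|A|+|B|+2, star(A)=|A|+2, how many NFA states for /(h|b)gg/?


Syntax tree has 4 char leaf(s), 1 union(s), 0 star(s)
chars contribute 4×2 = 8; each union adds +2; each star adds +2
Total: 8 + 2 + 0 = 10 states


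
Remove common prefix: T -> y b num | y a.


Common prefix: 'y'
Factored: T -> y T', T' -> b num | a


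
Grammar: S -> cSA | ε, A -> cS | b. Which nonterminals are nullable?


A nonterminal is nullable iff some alternative derives ε (directly, or every symbol in it is nullable)
Nullable: {S}


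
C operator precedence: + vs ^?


'+' is additive (level 9); '^' is bitwise XOR (level 4)
Higher level binds tighter
'+' has higher precedence than '^'


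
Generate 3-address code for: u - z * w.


Break into single-operator statements:
t1 = z * w
t2 = u - t1


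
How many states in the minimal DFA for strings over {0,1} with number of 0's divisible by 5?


Track (count of 0) mod 5: states 0..4, accept at 0
Minimal DFA: 5 states


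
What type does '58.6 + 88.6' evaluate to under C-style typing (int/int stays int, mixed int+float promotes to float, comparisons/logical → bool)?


Operand types: float + float
Rule: mixed int/float promotes to float; int/int stays int
Result type: float


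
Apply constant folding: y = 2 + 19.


2 + 19 = 21 at compile time
Optimized: y = 21


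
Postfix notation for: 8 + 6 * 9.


* has higher precedence, evaluate 6*9 first
Postfix: 8 6 9 * +


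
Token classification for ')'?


Pattern: delimiter/punctuation
Type: PUNCTUATION


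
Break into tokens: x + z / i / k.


Scan left to right, longest-match per lexeme
Tokens: ID(x), OP(+), ID(z), OP(/), ID(i), OP(/), ID(k)


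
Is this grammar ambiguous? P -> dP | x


right-linear, alternatives start with distinct terminals 'd' vs 'x': unique leftmost derivation
Unambiguous


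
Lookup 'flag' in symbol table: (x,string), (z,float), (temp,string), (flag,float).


Lookup 'flag' → type float


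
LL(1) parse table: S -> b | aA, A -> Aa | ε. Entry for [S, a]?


For [S, a]: 'a' ∈ FIRST(aA)
Entry: S -> aA


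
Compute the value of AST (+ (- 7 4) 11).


Evaluate inner: (- 7 4) = 3
Evaluate root: (+ 3 11) = 14
Result: 14


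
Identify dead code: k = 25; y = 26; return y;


k is assigned but never read
Dead: 'k = 25'


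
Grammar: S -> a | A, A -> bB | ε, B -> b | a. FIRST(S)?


Per alternative of S: FIRST(a) = {a}; FIRST(A) = {b, ε}
FIRST(S) = {a, b, ε}


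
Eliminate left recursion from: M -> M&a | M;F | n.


Left-recursive alternatives: M&a, M;F; non-recursive: n
Introduce M': M -> nM', M' -> &aM' | ;FM' | ε


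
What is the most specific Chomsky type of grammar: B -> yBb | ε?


Single nonterminal LHS, but y^n b^n is not regular
Classification: Type 2 (Context-Free)


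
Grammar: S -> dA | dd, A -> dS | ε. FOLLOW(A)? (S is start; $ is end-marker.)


$ ∈ FOLLOW(S). For each A -> αBβ: add FIRST(β)\{ε} to FOLLOW(B); if β nullable, add FOLLOW(A).
FOLLOW(A) = {$}


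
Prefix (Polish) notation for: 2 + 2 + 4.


left-to-right (same/higher precedence on left): tree is (+ (+ 2 2) 4)
Prefix: + + 2 2 4


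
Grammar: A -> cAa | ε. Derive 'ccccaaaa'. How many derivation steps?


Derivation: A => cAa => ccAaa => cccAaaa => ccccAaaaa => ccccaaaa
Steps: 5


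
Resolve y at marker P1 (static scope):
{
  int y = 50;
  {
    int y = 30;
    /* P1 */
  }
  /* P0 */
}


y declared in the same block as P1
y = 30


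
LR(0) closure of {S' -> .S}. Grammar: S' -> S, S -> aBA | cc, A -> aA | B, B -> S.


Start: S' -> .S
For each item with dot before a nonterminal B, add B -> .γ for every B-production
Closure: [S' -> .S, S -> .aBA, S -> .cc]


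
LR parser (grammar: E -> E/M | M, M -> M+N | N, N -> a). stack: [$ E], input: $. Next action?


start symbol E on stack, input exhausted
Action: accept


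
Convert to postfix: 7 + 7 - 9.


Left to right (same or higher precedence on left)
Postfix: 7 7 + 9 -


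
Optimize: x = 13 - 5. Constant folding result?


13 - 5 = 8 at compile time
Optimized: x = 8


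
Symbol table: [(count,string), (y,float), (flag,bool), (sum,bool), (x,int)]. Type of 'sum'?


Lookup 'sum' → type bool


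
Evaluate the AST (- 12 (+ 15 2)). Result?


Evaluate inner: (+ 15 2) = 17
Evaluate root: (- 12 17) = -5
Result: -5


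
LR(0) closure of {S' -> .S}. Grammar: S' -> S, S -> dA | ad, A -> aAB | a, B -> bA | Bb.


Start: S' -> .S
For each item with dot before a nonterminal B, add B -> .γ for every B-production
Closure: [S' -> .S, S -> .dA, S -> .ad]


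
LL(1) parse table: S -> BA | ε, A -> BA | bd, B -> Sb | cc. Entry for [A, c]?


For [A, c]: 'c' ∈ FIRST(BA)
Entry: A -> BA


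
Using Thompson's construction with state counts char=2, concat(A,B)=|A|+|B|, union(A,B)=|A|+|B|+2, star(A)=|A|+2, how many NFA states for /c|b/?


Syntax tree has 2 char leaf(s), 1 union(s), 0 star(s)
chars contribute 2×2 = 4; each union adds +2; each star adds +2
Total: 4 + 2 + 0 = 6 states


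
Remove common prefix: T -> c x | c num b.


Common prefix: 'c'
Factored: T -> c T', T' -> x | num b


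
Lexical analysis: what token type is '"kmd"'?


Pattern: double-quoted sequence
Type: STRING_LITERAL


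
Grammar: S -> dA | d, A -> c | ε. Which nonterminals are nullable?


A nonterminal is nullable iff some alternative derives ε (directly, or every symbol in it is nullable)
Nullable: {A}


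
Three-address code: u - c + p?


Break into single-operator statements:
t1 = u - c
t2 = t1 + p


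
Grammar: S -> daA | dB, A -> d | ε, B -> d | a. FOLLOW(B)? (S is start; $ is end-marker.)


$ ∈ FOLLOW(S). For each A -> αBβ: add FIRST(β)\{ε} to FOLLOW(B); if β nullable, add FOLLOW(A).
FOLLOW(B) = {$}


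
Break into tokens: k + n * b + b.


Scan left to right, longest-match per lexeme
Tokens: ID(k), OP(+), ID(n), OP(*), ID(b), OP(+), ID(b)


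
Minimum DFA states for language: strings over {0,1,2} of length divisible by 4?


Track length mod 4: states 0..3, accept at 0
Minimal DFA: 4 states


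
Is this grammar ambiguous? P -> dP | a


right-linear, alternatives start with distinct terminals 'd' vs 'a': unique leftmost derivation
Unambiguous


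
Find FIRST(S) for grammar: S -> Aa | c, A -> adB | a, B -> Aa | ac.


Per alternative of S: FIRST(Aa) = {a}; FIRST(c) = {c}
FIRST(S) = {a, c}


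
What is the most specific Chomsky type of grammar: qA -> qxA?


LHS has context (more than one symbol) and |LHS| ≤ |RHS|
Classification: Type 1 (Context-Sensitive)


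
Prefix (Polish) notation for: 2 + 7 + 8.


left-to-right (same/higher precedence on left): tree is (+ (+ 2 7) 8)
Prefix: + + 2 7 8


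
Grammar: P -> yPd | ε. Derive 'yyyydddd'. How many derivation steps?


Derivation: P => yPd => yyPdd => yyyPddd => yyyyPdddd => yyyydddd
Steps: 5


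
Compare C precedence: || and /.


'/' is multiplicative (level 10); '||' is logical OR (level 1)
Higher level binds tighter
'/' has higher precedence than '||'


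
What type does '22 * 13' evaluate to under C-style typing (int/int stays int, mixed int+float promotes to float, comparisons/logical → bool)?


Operand types: int * int
Rule: mixed int/float promotes to float; int/int stays int
Result type: int


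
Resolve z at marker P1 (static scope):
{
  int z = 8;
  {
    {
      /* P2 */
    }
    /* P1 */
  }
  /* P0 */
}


P1's block does not declare z; resolves to the enclosing declaration at depth 0
z = 8


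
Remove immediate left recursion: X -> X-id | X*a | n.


Left-recursive alternatives: X-id, X*a; non-recursive: n
Introduce X': X -> nX', X' -> -idX' | *aX' | ε


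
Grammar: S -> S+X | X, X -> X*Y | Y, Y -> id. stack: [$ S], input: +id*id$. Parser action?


shift '+' to continue S -> S+X
Action: shift


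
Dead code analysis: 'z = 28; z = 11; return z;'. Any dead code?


first assignment to z is overwritten before any read
Dead: 'z = 28'


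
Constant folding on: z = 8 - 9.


8 - 9 = -1 at compile time
Optimized: z = -1


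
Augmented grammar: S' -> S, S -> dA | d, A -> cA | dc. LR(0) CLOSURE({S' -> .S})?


Start: S' -> .S
For each item with dot before a nonterminal B, add B -> .γ for every B-production
Closure: [S' -> .S, S -> .dA, S -> .d]


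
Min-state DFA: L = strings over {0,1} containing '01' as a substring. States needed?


KMP-style automaton: 2 progress states + 1 absorbing accept = 3
Minimal DFA: 3 states


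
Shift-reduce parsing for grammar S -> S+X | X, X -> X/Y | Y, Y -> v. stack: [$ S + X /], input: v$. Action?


no handle; shift 'v'
Action: shift


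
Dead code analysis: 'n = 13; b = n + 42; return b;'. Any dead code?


n is read by b's definition; b is returned
No dead code


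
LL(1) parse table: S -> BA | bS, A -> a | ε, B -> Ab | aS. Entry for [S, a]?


For [S, a]: 'a' ∈ FIRST(BA)
Entry: S -> BA


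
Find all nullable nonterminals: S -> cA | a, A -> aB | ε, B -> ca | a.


A nonterminal is nullable iff some alternative derives ε (directly, or every symbol in it is nullable)
Nullable: {A}


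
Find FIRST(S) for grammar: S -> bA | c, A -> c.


Per alternative of S: FIRST(bA) = {b}; FIRST(c) = {c}
FIRST(S) = {b, c}


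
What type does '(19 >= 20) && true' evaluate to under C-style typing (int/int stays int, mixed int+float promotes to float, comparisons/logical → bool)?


Operand types: bool && bool
Rule: logical operators take bool operands and yield bool
Result type: bool


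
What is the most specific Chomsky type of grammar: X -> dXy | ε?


Single nonterminal LHS, but d^n y^n is not regular
Classification: Type 2 (Context-Free)


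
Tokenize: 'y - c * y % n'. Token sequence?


Scan left to right, longest-match per lexeme
Tokens: ID(y), OP(-), ID(c), OP(*), ID(y), OP(%), ID(n)


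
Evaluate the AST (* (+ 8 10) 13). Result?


Evaluate inner: (+ 8 10) = 18
Evaluate root: (* 18 13) = 234
Result: 234


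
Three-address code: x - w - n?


Break into single-operator statements:
t1 = x - w
t2 = t1 - n


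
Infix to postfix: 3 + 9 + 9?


Left to right (same or higher precedence on left)
Postfix: 3 9 + 9 +


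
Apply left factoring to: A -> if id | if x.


Common prefix: 'if'
Factored: A -> if A', A' -> id | x


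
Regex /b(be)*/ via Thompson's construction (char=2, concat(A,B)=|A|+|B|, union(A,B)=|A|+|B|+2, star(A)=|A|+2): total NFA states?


Syntax tree has 3 char leaf(s), 0 union(s), 1 star(s)
chars contribute 3×2 = 6; each union adds +2; each star adds +2
Total: 6 + 0 + 2 = 8 states


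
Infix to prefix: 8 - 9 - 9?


left-to-right (same/higher precedence on left): tree is (- (- 8 9) 9)
Prefix: - - 8 9 9


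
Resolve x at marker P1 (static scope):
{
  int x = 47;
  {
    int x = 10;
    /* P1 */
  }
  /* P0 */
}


x declared in the same block as P1
x = 10


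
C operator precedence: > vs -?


'-' is additive (level 9); '>' is relational (level 7)
Higher level binds tighter
'-' has higher precedence than '>'


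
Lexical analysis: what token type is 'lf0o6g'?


Pattern: letter/underscore followed by alphanumerics, not a keyword
Type: IDENTIFIER


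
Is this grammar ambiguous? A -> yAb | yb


balanced y^n…b^n: each string has a unique parse
Unambiguous


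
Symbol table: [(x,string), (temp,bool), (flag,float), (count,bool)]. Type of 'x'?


Lookup 'x' → type string


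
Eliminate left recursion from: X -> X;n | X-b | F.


Left-recursive alternatives: X;n, X-b; non-recursive: F
Introduce X': X -> FX', X' -> ;nX' | -bX' | ε


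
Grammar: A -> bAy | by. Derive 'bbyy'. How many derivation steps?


Derivation: A => bAy => bbyy
Steps: 2


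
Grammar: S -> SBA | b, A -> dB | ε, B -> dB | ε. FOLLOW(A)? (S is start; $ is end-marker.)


$ ∈ FOLLOW(S). For each A -> αBβ: add FIRST(β)\{ε} to FOLLOW(B); if β nullable, add FOLLOW(A).
FOLLOW(A) = {$, d}


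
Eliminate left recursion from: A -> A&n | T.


Left-recursive alternatives: A&n; non-recursive: T
Introduce A': A -> TA', A' -> &nA' | ε


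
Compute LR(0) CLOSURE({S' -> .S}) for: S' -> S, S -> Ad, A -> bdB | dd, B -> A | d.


Start: S' -> .S
For each item with dot before a nonterminal B, add B -> .γ for every B-production
Closure: [S' -> .S, S -> .Ad, A -> .bdB, A -> .dd]


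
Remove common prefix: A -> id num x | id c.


Common prefix: 'id'
Factored: A -> id A', A' -> num x | c


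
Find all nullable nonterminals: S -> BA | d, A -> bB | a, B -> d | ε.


A nonterminal is nullable iff some alternative derives ε (directly, or every symbol in it is nullable)
Nullable: {B}


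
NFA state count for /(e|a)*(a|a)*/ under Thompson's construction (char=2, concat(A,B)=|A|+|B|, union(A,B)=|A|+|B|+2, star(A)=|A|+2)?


Syntax tree has 4 char leaf(s), 2 union(s), 2 star(s)
chars contribute 4×2 = 8; each union adds +2; each star adds +2
Total: 8 + 4 + 4 = 16 states


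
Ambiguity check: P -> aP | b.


right-linear, alternatives start with distinct terminals 'a' vs 'b': unique leftmost derivation
Unambiguous


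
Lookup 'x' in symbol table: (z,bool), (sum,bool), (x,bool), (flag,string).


Lookup 'x' → type bool


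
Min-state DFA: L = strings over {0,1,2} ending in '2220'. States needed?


Track the longest suffix of input matching a prefix of '2220': 5 classes (prefixes of length 0..4)
Minimal DFA: 5 states


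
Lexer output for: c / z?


Scan left to right, longest-match per lexeme
Tokens: ID(c), OP(/), ID(z)


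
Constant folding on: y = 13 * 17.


13 * 17 = 221 at compile time
Optimized: y = 221


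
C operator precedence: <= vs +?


'+' is additive (level 9); '<=' is relational (level 7)
Higher level binds tighter
'+' has higher precedence than '<='


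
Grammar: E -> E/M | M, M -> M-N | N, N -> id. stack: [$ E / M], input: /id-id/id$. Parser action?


handle 'E/M' on top; lookahead ∈ FOLLOW(E) = {/, $}
Action: reduce (E -> E/M)


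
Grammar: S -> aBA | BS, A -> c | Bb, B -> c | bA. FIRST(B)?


Per alternative of B: FIRST(c) = {c}; FIRST(bA) = {b}
FIRST(B) = {b, c}


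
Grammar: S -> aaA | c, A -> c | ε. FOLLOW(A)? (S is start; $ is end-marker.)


$ ∈ FOLLOW(S). For each A -> αBβ: add FIRST(β)\{ε} to FOLLOW(B); if β nullable, add FOLLOW(A).
FOLLOW(A) = {$}


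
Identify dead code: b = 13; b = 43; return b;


first assignment to b is overwritten before any read
Dead: 'b = 13'


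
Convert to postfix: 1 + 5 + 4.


Left to right (same or higher precedence on left)
Postfix: 1 5 + 4 +


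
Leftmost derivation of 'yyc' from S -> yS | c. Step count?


Derivation: S => yS => yyS => yyc
Steps: 3


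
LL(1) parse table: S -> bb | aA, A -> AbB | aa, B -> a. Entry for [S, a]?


For [S, a]: 'a' ∈ FIRST(aA)
Entry: S -> aA


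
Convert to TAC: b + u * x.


Break into single-operator statements:
t1 = u * x
t2 = b + t1


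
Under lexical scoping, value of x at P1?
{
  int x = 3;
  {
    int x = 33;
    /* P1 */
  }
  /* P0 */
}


x declared in the same block as P1
x = 33


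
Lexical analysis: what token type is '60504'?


Pattern: digits only
Type: INTEGER_LITERAL


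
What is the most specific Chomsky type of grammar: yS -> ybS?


LHS has context (more than one symbol) and |LHS| ≤ |RHS|
Classification: Type 1 (Context-Sensitive)


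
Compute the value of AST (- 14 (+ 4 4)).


Evaluate inner: (+ 4 4) = 8
Evaluate root: (- 14 8) = 6
Result: 6


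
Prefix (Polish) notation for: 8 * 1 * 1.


left-to-right (same/higher precedence on left): tree is (* (* 8 1) 1)
Prefix: * * 8 1 1


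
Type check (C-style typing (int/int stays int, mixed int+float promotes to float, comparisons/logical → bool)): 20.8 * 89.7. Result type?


Operand types: float * float
Rule: mixed int/float promotes to float; int/int stays int
Result type: float


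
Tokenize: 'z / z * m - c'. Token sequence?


Scan left to right, longest-match per lexeme
Tokens: ID(z), OP(/), ID(z), OP(*), ID(m), OP(-), ID(c)


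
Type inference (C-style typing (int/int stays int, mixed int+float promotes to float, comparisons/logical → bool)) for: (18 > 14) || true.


Operand types: bool || bool
Rule: logical operators take bool operands and yield bool
Result type: bool


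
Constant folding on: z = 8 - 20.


8 - 20 = -12 at compile time
Optimized: z = -12


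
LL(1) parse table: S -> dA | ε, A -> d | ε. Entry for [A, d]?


For [A, d]: 'd' ∈ FIRST(d)
Entry: A -> d


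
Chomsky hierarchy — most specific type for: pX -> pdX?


LHS has context (more than one symbol) and |LHS| ≤ |RHS|
Classification: Type 1 (Context-Sensitive)


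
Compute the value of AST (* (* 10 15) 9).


Evaluate inner: (* 10 15) = 150
Evaluate root: (* 150 9) = 1350
Result: 1350


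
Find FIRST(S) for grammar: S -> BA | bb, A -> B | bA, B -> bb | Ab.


Per alternative of S: FIRST(BA) = {b}; FIRST(bb) = {b}
FIRST(S) = {b}


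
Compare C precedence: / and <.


'/' is multiplicative (level 10); '<' is relational (level 7)
Higher level binds tighter
'/' has higher precedence than '<'
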